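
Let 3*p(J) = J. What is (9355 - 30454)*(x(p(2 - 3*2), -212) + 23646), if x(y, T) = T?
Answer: -494433966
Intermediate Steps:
p(J) = J/3
(9355 - 30454)*(x(p(2 - 3*2), -212) + 23646) = (9355 - 30454)*(-212 + 23646) = -21099*23434 = -494433966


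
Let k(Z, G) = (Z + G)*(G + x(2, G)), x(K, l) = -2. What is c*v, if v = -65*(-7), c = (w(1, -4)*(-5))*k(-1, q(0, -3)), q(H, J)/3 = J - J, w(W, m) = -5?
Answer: 22750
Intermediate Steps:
q(H, J) = 0 (q(H, J) = 3*(J - J) = 3*0 = 0)
k(Z, G) = (-2 + G)*(G + Z) (k(Z, G) = (Z + G)*(G - 2) = (G + Z)*(-2 + G) = (-2 + G)*(G + Z))
c = 50 (c = (-5*(-5))*(0**2 - 2*0 - 2*(-1) + 0*(-1)) = 25*(0 + 0 + 2 + 0) = 25*2 = 50)
v = 455
c*v = 50*455 = 22750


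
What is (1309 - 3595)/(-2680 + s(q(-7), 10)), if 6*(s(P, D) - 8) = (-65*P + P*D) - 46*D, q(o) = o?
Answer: 4572/5369 ≈ 0.85155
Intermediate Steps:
s(P, D) = 8 - 65*P/6 - 23*D/3 + D*P/6 (s(P, D) = 8 + ((-65*P + P*D) - 46*D)/6 = 8 + ((-65*P + D*P) - 46*D)/6 = 8 + (-65*P - 46*D + D*P)/6 = 8 + (-65*P/6 - 23*D/3 + D*P/6) = 8 - 65*P/6 - 23*D/3 + D*P/6)
(1309 - 3595)/(-2680 + s(q(-7), 10)) = (1309 - 3595)/(-2680 + (8 - 65/6*(-7) - 23/3*10 + (⅙)*10*(-7))) = -2286/(-2680 + (8 + 455/6 - 230/3 - 35/3)) = -2286/(-2680 - 9/2) = -2286/(-5369/2) = -2286*(-2/5369) = 4572/5369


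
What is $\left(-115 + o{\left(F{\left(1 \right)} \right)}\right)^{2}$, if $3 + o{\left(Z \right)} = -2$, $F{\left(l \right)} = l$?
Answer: $14400$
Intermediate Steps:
$o{\left(Z \right)} = -5$ ($o{\left(Z \right)} = -3 - 2 = -5$)
$\left(-115 + o{\left(F{\left(1 \right)} \right)}\right)^{2} = \left(-115 - 5\right)^{2} = \left(-120\right)^{2} = 14400$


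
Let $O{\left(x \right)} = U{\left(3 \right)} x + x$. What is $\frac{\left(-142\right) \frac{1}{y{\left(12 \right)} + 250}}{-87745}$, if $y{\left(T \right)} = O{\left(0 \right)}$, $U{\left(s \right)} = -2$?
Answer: $\frac{71}{10968125} \approx 6.4733 \cdot 10^{-6}$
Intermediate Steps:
$O{\left(x \right)} = - x$ ($O{\left(x \right)} = - 2 x + x = - x$)
$y{\left(T \right)} = 0$ ($y{\left(T \right)} = \left(-1\right) 0 = 0$)
$\frac{\left(-142\right) \frac{1}{y{\left(12 \right)} + 250}}{-87745} = \frac{\left(-142\right) \frac{1}{0 + 250}}{-87745} = - \frac{142}{250} \left(- \frac{1}{87745}\right) = \left(-142\right) \frac{1}{250} \left(- \frac{1}{87745}\right) = \left(- \frac{71}{125}\right) \left(- \frac{1}{87745}\right) = \frac{71}{10968125}$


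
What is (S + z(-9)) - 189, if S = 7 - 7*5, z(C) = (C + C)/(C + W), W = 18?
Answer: -219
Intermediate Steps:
z(C) = 2*C/(18 + C) (z(C) = (C + C)/(C + 18) = (2*C)/(18 + C) = 2*C/(18 + C))
S = -28 (S = 7 - 35 = -28)
(S + z(-9)) - 189 = (-28 + 2*(-9)/(18 - 9)) - 189 = (-28 + 2*(-9)/9) - 189 = (-28 + 2*(-9)*(⅑)) - 189 = (-28 - 2) - 189 = -30 - 189 = -219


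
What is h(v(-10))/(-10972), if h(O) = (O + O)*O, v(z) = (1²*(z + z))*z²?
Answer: -2000000/2743 ≈ -729.13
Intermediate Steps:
v(z) = 2*z³ (v(z) = (1*(2*z))*z² = (2*z)*z² = 2*z³)
h(O) = 2*O² (h(O) = (2*O)*O = 2*O²)
h(v(-10))/(-10972) = (2*(2*(-10)³)²)/(-10972) = (2*(2*(-1000))²)*(-1/10972) = (2*(-2000)²)*(-1/10972) = (2*4000000)*(-1/10972) = 8000000*(-1/10972) = -2000000/2743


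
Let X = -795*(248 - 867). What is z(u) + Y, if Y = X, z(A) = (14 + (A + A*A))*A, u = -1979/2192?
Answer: 5182846447034189/10532261888 ≈ 4.9209e+5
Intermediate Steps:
u = -1979/2192 (u = -1979*1/2192 = -1979/2192 ≈ -0.90283)
X = 492105 (X = -795*(-619) = 492105)
z(A) = A*(14 + A + A²) (z(A) = (14 + (A + A²))*A = (14 + A + A²)*A = A*(14 + A + A²))
Y = 492105
z(u) + Y = -1979*(14 - 1979/2192 + (-1979/2192)²)/2192 + 492105 = -1979*(14 - 1979/2192 + 3916441/4804864)/2192 + 492105 = -1979/2192*66846569/4804864 + 492105 = -132289360051/10532261888 + 492105 = 5182846447034189/10532261888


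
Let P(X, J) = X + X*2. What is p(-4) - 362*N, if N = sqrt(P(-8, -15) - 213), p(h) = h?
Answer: -4 - 362*I*sqrt(237) ≈ -4.0 - 5572.9*I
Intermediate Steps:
P(X, J) = 3*X (P(X, J) = X + 2*X = 3*X)
N = I*sqrt(237) (N = sqrt(3*(-8) - 213) = sqrt(-24 - 213) = sqrt(-237) = I*sqrt(237) ≈ 15.395*I)
p(-4) - 362*N = -4 - 362*I*sqrt(237)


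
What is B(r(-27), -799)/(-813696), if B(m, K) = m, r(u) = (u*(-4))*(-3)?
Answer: 27/67808 ≈ 0.00039818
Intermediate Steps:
r(u) = 12*u (r(u) = -4*u*(-3) = 12*u)
B(r(-27), -799)/(-813696) = (12*(-27))/(-813696) = -324*(-1/813696) = 27/67808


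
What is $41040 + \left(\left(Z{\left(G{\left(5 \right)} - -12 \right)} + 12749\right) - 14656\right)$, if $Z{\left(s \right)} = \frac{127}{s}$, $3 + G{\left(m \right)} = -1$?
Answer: $\frac{313191}{8} \approx 39149.0$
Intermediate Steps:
$G{\left(m \right)} = -4$ ($G{\left(m \right)} = -3 - 1 = -4$)
$41040 + \left(\left(Z{\left(G{\left(5 \right)} - -12 \right)} + 12749\right) - 14656\right) = 41040 - \left(1907 - \frac{127}{-4 - -12}\right) = 41040 - \left(1907 - \frac{127}{-4 + 12}\right) = 41040 - \left(1907 - \frac{127}{8}\right) = 41040 + \left(\left(127 \cdot \frac{1}{8} + 12749\right) - 14656\right) = 41040 + \left(\left(\frac{127}{8} + 12749\right) - 14656\right) = 41040 + \left(\frac{102119}{8} - 14656\right) = 41040 - \frac{15129}{8} = \frac{313191}{8}$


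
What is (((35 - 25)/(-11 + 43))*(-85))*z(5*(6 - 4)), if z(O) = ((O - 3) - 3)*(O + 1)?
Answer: -4675/4 ≈ -1168.8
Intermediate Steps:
z(O) = (1 + O)*(-6 + O) (z(O) = ((-3 + O) - 3)*(1 + O) = (-6 + O)*(1 + O) = (1 + O)*(-6 + O))
(((35 - 25)/(-11 + 43))*(-85))*z(5*(6 - 4)) = (((35 - 25)/(-11 + 43))*(-85))*(-6 + (5*(6 - 4))² - 25*(6 - 4)) = ((10/32)*(-85))*(-6 + (5*2)² - 25*2) = ((10*(1/32))*(-85))*(-6 + 10² - 5*10) = ((5/16)*(-85))*(-6 + 100 - 50) = -425/16*44 = -4675/4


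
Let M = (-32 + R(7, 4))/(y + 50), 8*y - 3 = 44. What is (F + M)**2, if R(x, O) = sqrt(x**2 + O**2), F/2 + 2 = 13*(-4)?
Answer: 261706576/22201 - 776512*sqrt(65)/199809 ≈ 11757.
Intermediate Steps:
y = 47/8 (y = 3/8 + (1/8)*44 = 3/8 + 11/2 = 47/8 ≈ 5.8750)
F = -108 (F = -4 + 2*(13*(-4)) = -4 + 2*(-52) = -4 - 104 = -108)
R(x, O) = sqrt(O**2 + x**2)
M = -256/447 + 8*sqrt(65)/447 (M = (-32 + sqrt(4**2 + 7**2))/(47/8 + 50) = (-32 + sqrt(16 + 49))/(447/8) = (-32 + sqrt(65))*(8/447) = -256/447 + 8*sqrt(65)/447 ≈ -0.42842)
(F + M)**2 = (-108 + (-256/447 + 8*sqrt(65)/447))**2 = (-48532/447 + 8*sqrt(65)/447)**2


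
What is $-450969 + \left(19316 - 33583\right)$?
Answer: $-465236$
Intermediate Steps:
$-450969 + \left(19316 - 33583\right) = -450969 - 14267 = -465236$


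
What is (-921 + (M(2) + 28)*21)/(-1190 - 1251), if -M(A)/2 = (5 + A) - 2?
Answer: 543/2441 ≈ 0.22245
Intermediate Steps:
M(A) = -6 - 2*A (M(A) = -2*((5 + A) - 2) = -2*(3 + A) = -6 - 2*A)
(-921 + (M(2) + 28)*21)/(-1190 - 1251) = (-921 + ((-6 - 2*2) + 28)*21)/(-1190 - 1251) = (-921 + ((-6 - 4) + 28)*21)/(-2441) = (-921 + (-10 + 28)*21)*(-1/2441) = (-921 + 18*21)*(-1/2441) = (-921 + 378)*(-1/2441) = -543*(-1/2441) = 543/2441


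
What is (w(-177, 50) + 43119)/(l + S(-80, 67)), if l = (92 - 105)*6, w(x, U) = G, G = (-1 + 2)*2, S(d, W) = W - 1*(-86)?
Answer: 43121/75 ≈ 574.95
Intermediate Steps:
S(d, W) = 86 + W (S(d, W) = W + 86 = 86 + W)
G = 2 (G = 1*2 = 2)
w(x, U) = 2
l = -78 (l = -13*6 = -78)
(w(-177, 50) + 43119)/(l + S(-80, 67)) = (2 + 43119)/(-78 + (86 + 67)) = 43121/(-78 + 153) = 43121/75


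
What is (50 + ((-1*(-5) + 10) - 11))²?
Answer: 2916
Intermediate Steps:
(50 + ((-1*(-5) + 10) - 11))² = (50 + ((5 + 10) - 11))² = (50 + (15 - 11))² = (50 + 4)² = 54² = 2916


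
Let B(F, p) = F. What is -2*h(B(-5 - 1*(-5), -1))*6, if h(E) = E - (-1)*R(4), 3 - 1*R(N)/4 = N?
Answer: 48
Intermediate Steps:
R(N) = 12 - 4*N
h(E) = -4 + E (h(E) = E - (-1)*(12 - 4*4) = E - (-1)*(12 - 16) = E - (-1)*(-4) = E - 1*4 = E - 4 = -4 + E)
-2*h(B(-5 - 1*(-5), -1))*6 = -2*(-4 + (-5 - 1*(-5)))*6 = -2*(-4 + (-5 + 5))*6 = -2*(-4 + 0)*6 = -2*(-4)*6 = 8*6 = 48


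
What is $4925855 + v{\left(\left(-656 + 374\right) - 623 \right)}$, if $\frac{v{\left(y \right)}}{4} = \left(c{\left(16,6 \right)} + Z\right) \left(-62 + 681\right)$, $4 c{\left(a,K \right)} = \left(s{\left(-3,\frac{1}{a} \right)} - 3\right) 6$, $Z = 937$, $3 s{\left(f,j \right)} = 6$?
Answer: $7242153$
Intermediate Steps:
$s{\left(f,j \right)} = 2$ ($s{\left(f,j \right)} = \frac{1}{3} \cdot 6 = 2$)
$c{\left(a,K \right)} = - \frac{3}{2}$ ($c{\left(a,K \right)} = \frac{\left(2 - 3\right) 6}{4} = \frac{\left(-1\right) 6}{4} = \frac{1}{4} \left(-6\right) = - \frac{3}{2}$)
$v{\left(y \right)} = 2316298$ ($v{\left(y \right)} = 4 \left(- \frac{3}{2} + 937\right) \left(-62 + 681\right) = 4 \cdot \frac{1871}{2} \cdot 619 = 4 \cdot \frac{1158149}{2} = 2316298$)
$4925855 + v{\left(\left(-656 + 374\right) - 623 \right)} = 4925855 + 2316298 = 7242153$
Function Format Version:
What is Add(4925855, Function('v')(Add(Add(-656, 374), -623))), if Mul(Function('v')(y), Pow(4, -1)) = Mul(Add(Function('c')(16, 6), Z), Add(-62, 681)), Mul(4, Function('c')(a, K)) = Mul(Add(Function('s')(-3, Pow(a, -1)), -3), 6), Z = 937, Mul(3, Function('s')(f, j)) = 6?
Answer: 7242153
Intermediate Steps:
Function('s')(f, j) = 2 (Function('s')(f, j) = Mul(Rational(1, 3), 6) = 2)
Function('c')(a, K) = Rational(-3, 2) (Function('c')(a, K) = Mul(Rational(1, 4), Mul(Add(2, -3), 6)) = Mul(Rational(1, 4), Mul(-1, 6)) = Mul(Rational(1, 4), -6) = Rational(-3, 2))
Function('v')(y) = 2316298 (Function('v')(y) = Mul(4, Mul(Add(Rational(-3, 2), 937), Add(-62, 681))) = Mul(4, Mul(Rational(1871, 2), 619)) = Mul(4, Rational(1158149, 2)) = 2316298)
Add(4925855, Function('v')(Add(Add(-656, 374), -623))) = Add(4925855, 2316298) = 7242153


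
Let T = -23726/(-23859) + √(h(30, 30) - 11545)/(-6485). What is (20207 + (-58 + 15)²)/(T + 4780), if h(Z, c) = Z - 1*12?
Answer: 2524465416997108954076400/547218674573203500328387 + 81421895375373960*I*√11527/547218674573203500328387 ≈ 4.6133 + 1.5975e-5*I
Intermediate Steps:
h(Z, c) = -12 + Z (h(Z, c) = Z - 12 = -12 + Z)
T = 23726/23859 - I*√11527/6485 (T = -23726/(-23859) + √((-12 + 30) - 11545)/(-6485) = -23726*(-1/23859) + √(18 - 11545)*(-1/6485) = 23726/23859 + √(-11527)*(-1/6485) = 23726/23859 + (I*√11527)*(-1/6485) = 23726/23859 - I*√11527/6485 ≈ 0.99443 - 0.016556*I)
(20207 + (-58 + 15)²)/(T + 4780) = (20207 + (-58 + 15)²)/((23726/23859 - I*√11527/6485) + 4780) = (20207 + (-43)²)/(114069746/23859 - I*√11527/6485) = (20207 + 1849)/(114069746/23859 - I*√11527/6485) = 22056/(114069746/23859 - I*√11527/6485)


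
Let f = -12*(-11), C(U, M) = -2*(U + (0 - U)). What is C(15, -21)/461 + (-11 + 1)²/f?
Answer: 25/33 ≈ 0.75758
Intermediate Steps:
C(U, M) = 0 (C(U, M) = -2*(U - U) = -2*0 = 0)
f = 132
C(15, -21)/461 + (-11 + 1)²/f = 0/461 + (-11 + 1)²/132 = 0*(1/461) + (-10)²*(1/132) = 0 + 100*(1/132) = 0 + 25/33 = 25/33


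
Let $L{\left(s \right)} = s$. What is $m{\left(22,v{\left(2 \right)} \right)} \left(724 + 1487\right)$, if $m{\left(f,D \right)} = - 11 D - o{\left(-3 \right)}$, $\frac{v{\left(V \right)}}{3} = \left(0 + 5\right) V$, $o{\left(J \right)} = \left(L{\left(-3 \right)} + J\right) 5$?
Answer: $-663300$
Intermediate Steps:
$o{\left(J \right)} = -15 + 5 J$ ($o{\left(J \right)} = \left(-3 + J\right) 5 = -15 + 5 J$)
$v{\left(V \right)} = 15 V$ ($v{\left(V \right)} = 3 \left(0 + 5\right) V = 3 \cdot 5 V = 15 V$)
$m{\left(f,D \right)} = 30 - 11 D$ ($m{\left(f,D \right)} = - 11 D - \left(-15 + 5 \left(-3\right)\right) = - 11 D - \left(-15 - 15\right) = - 11 D - -30 = - 11 D + 30 = 30 - 11 D$)
$m{\left(22,v{\left(2 \right)} \right)} \left(724 + 1487\right) = \left(30 - 11 \cdot 15 \cdot 2\right) \left(724 + 1487\right) = \left(30 - 330\right) 2211 = \left(-300\right) 2211 = -663300$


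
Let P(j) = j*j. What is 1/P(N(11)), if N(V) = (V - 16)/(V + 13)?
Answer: 576/25 ≈ 23.040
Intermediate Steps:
N(V) = (-16 + V)/(13 + V)
P(j) = j²
1/P(N(11)) = 1/(((-16 + 11)/(13 + 11))²) = 1/((-5/24)²) = 1/(25/576) = 576/25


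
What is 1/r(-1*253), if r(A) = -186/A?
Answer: 253/186 ≈ 1.3602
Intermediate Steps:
1/r(-1*253) = 1/(-186/((-1*253))) = 1/(-186/(-253)) = 1/(-186*(-1/253)) = 1/(186/253) = 253/186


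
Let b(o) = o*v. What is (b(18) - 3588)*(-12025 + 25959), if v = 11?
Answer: -47236260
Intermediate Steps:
b(o) = 11*o (b(o) = o*11 = 11*o)
(b(18) - 3588)*(-12025 + 25959) = (11*18 - 3588)*(-12025 + 25959) = (198 - 3588)*13934 = -3390*13934 = -47236260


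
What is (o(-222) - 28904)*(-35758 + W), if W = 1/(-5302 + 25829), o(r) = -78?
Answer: 21272917404630/20527 ≈ 1.0363e+9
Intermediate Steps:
W = 1/20527 ≈ 4.8716e-5
(o(-222) - 28904)*(-35758 + W) = (-78 - 28904)*(-35758 + 1/20527) = -28982*(-734004465/20527) = 21272917404630/20527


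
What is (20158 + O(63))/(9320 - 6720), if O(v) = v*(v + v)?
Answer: 3512/325 ≈ 10.806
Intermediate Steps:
O(v) = 2*v**2 (O(v) = v*(2*v) = 2*v**2)
(20158 + O(63))/(9320 - 6720) = (20158 + 2*63**2)/(9320 - 6720) = (20158 + 2*3969)/2600 = (20158 + 7938)*(1/2600) = 28096*(1/2600) = 3512/325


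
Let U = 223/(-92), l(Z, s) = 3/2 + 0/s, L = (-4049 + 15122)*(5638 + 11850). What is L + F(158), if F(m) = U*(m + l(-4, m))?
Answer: 35630539679/184 ≈ 1.9364e+8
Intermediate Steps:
L = 193644624 (L = 11073*17488 = 193644624)
l(Z, s) = 3/2 (l(Z, s) = 3*(1/2) + 0 = 3/2 + 0 = 3/2)
U = -223/92 (U = 223*(-1/92) = -223/92 ≈ -2.4239)
F(m) = -669/184 - 223*m/92 (F(m) = -223*(m + 3/2)/92 = -223*(3/2 + m)/92 = -669/184 - 223*m/92)
L + F(158) = 193644624 + (-669/184 - 223/92*158) = 193644624 + (-669/184 - 17617/46) = 193644624 - 71137/184 = 35630539679/184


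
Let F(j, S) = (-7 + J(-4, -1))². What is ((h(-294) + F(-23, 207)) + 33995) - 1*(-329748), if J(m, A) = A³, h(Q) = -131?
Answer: 363676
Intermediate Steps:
F(j, S) = 64 (F(j, S) = (-7 + (-1)³)² = (-7 - 1)² = (-8)² = 64)
((h(-294) + F(-23, 207)) + 33995) - 1*(-329748) = ((-131 + 64) + 33995) - 1*(-329748) = (-67 + 33995) + 329748 = 33928 + 329748 = 363676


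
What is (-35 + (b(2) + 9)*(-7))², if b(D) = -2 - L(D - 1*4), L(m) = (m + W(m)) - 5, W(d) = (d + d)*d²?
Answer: 60025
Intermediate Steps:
W(d) = 2*d³ (W(d) = (2*d)*d² = 2*d³)
L(m) = -5 + m + 2*m³ (L(m) = (m + 2*m³) - 5 = -5 + m + 2*m³)
b(D) = 7 - D - 2*(-4 + D)³ (b(D) = -2 - (-5 + (D - 1*4) + 2*(D - 1*4)³) = -2 - (-5 + (D - 4) + 2*(D - 4)³) = -2 - (-5 + (-4 + D) + 2*(-4 + D)³) = -2 - (-9 + D + 2*(-4 + D)³) = -2 + (9 - D - 2*(-4 + D)³) = 7 - D - 2*(-4 + D)³)
(-35 + (b(2) + 9)*(-7))² = (-35 + ((7 - 1*2 - 2*(-4 + 2)³) + 9)*(-7))² = (-35 + ((7 - 2 - 2*(-2)³) + 9)*(-7))² = (-35 + ((7 - 2 - 2*(-8)) + 9)*(-7))² = (-35 + ((7 - 2 + 16) + 9)*(-7))² = (-35 + (21 + 9)*(-7))² = (-35 + 30*(-7))² = (-35 - 210)² = (-245)² = 60025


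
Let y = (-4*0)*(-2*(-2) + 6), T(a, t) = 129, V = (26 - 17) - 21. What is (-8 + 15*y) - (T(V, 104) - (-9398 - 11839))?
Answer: -21374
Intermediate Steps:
V = -12 (V = 9 - 21 = -12)
y = 0 (y = 0*(4 + 6) = 0*10 = 0)
(-8 + 15*y) - (T(V, 104) - (-9398 - 11839)) = (-8 + 15*0) - (129 - (-9398 - 11839)) = (-8 + 0) - (129 - 1*(-21237)) = -8 - (129 + 21237) = -8 - 1*21366 = -8 - 21366 = -21374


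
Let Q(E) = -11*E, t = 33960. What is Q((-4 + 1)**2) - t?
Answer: -34059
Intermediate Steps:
Q((-4 + 1)**2) - t = -11*(-4 + 1)**2 - 1*33960 = -11*(-3)**2 - 33960 = -11*9 - 33960 = -99 - 33960 = -34059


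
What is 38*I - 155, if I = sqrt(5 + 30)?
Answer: -155 + 38*sqrt(35) ≈ 69.811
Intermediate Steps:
I = sqrt(35) ≈ 5.9161
38*I - 155 = 38*sqrt(35) - 155 = -155 + 38*sqrt(35)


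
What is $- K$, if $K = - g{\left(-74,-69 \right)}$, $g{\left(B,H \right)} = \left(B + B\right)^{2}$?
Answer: $21904$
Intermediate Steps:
$g{\left(B,H \right)} = 4 B^{2}$ ($g{\left(B,H \right)} = \left(2 B\right)^{2} = 4 B^{2}$)
$K = -21904$ ($K = - 4 \left(-74\right)^{2} = - 4 \cdot 5476 = \left(-1\right) 21904 = -21904$)
$- K = \left(-1\right) \left(-21904\right) = 21904$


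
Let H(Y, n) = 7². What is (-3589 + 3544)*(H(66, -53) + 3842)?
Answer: -175095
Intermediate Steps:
H(Y, n) = 49
(-3589 + 3544)*(H(66, -53) + 3842) = (-3589 + 3544)*(49 + 3842) = -45*3891 = -175095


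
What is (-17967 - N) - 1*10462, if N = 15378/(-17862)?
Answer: -84630570/2977 ≈ -28428.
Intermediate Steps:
N = -2563/2977 (N = 15378*(-1/17862) = -2563/2977 ≈ -0.86093)
(-17967 - N) - 1*10462 = (-17967 - 1*(-2563/2977)) - 1*10462 = (-17967 + 2563/2977) - 10462 = -53485196/2977 - 10462 = -84630570/2977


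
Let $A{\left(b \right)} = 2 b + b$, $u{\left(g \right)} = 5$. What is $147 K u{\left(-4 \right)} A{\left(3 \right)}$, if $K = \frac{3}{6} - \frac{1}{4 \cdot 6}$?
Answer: $\frac{24255}{8} \approx 3031.9$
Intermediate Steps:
$A{\left(b \right)} = 3 b$
$K = \frac{11}{24}$ ($K = 3 \cdot \frac{1}{6} - \frac{1}{24} = \frac{1}{2} - \frac{1}{24} = \frac{11}{24} \approx 0.45833$)
$147 K u{\left(-4 \right)} A{\left(3 \right)} = 147 \cdot \frac{11}{24} \cdot 5 \cdot 3 \cdot 3 = 147 \cdot \frac{55}{24} \cdot 9 = 147 \cdot \frac{165}{8} = \frac{24255}{8}$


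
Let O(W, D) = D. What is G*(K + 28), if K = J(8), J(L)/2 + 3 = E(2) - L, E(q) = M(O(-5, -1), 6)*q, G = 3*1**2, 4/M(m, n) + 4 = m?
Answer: 42/5 ≈ 8.4000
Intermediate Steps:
M(m, n) = 4/(-4 + m)
G = 3 (G = 3*1 = 3)
E(q) = -4*q/5 (E(q) = (4/(-4 - 1))*q = (4/(-5))*q = (4*(-1/5))*q = -4*q/5)
J(L) = -46/5 - 2*L (J(L) = -6 + 2*(-4/5*2 - L) = -6 + 2*(-8/5 - L) = -6 + (-16/5 - 2*L) = -46/5 - 2*L)
K = -126/5 (K = -46/5 - 2*8 = -46/5 - 16 = -126/5 ≈ -25.200)
G*(K + 28) = 3*(-126/5 + 28) = 3*(14/5) = 42/5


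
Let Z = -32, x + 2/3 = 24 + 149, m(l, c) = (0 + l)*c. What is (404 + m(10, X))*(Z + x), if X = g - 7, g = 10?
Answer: 182714/3 ≈ 60905.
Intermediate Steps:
X = 3 (X = 10 - 7 = 3)
m(l, c) = c*l (m(l, c) = l*c = c*l)
x = 517/3 (x = -⅔ + (24 + 149) = -⅔ + 173 = 517/3 ≈ 172.33)
(404 + m(10, X))*(Z + x) = (404 + 3*10)*(-32 + 517/3) = (404 + 30)*(421/3) = 434*(421/3) = 182714/3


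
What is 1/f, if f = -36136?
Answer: -1/36136 ≈ -2.7673e-5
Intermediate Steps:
1/f = 1/(-36136) = -1/36136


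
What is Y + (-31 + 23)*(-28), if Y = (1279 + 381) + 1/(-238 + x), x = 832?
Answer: 1119097/594 ≈ 1884.0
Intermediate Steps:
Y = 986041/594 (Y = (1279 + 381) + 1/(-238 + 832) = 1660 + 1/594 = 986041/594 ≈ 1660.0)
Y + (-31 + 23)*(-28) = 986041/594 + (-31 + 23)*(-28) = 986041/594 - 8*(-28) = 986041/594 + 224 = 1119097/594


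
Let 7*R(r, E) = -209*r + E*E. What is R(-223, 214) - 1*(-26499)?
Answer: 277896/7 ≈ 39699.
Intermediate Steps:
R(r, E) = -209*r/7 + E²/7 (R(r, E) = (-209*r + E*E)/7 = (-209*r + E²)/7 = (E² - 209*r)/7 = -209*r/7 + E²/7)
R(-223, 214) - 1*(-26499) = (-209/7*(-223) + (⅐)*214²) - 1*(-26499) = (46607/7 + (⅐)*45796) + 26499 = (46607/7 + 45796/7) + 26499 = 92403/7 + 26499 = 277896/7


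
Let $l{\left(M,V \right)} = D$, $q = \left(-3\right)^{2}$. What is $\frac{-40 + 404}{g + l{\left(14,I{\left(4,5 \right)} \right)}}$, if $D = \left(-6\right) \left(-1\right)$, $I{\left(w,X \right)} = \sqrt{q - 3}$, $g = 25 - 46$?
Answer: $- \frac{364}{15} \approx -24.267$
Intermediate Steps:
$g = -21$
$q = 9$
$I{\left(w,X \right)} = \sqrt{6}$ ($I{\left(w,X \right)} = \sqrt{9 - 3} = \sqrt{6}$)
$D = 6$
$l{\left(M,V \right)} = 6$
$\frac{-40 + 404}{g + l{\left(14,I{\left(4,5 \right)} \right)}} = \frac{-40 + 404}{-21 + 6} = \frac{364}{-15} = 364 \left(- \frac{1}{15}\right) = - \frac{364}{15}$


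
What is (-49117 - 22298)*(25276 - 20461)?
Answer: -343863225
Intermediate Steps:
(-49117 - 22298)*(25276 - 20461) = -71415*4815 = -343863225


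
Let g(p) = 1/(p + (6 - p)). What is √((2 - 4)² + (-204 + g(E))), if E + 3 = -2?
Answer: I*√7194/6 ≈ 14.136*I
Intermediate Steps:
E = -5 (E = -3 - 2 = -5)
g(p) = ⅙ (g(p) = 1/6 = ⅙)
√((2 - 4)² + (-204 + g(E))) = √((2 - 4)² + (-204 + ⅙)) = √((-2)² - 1223/6) = √(4 - 1223/6) = √(-1199/6) = I*√7194/6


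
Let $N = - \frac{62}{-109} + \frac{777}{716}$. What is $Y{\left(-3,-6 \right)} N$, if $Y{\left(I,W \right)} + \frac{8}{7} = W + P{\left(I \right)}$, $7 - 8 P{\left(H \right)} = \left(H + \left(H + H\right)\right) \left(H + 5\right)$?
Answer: $- \frac{29044125}{4370464} \approx -6.6455$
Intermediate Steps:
$P{\left(H \right)} = \frac{7}{8} - \frac{3 H \left(5 + H\right)}{8}$ ($P{\left(H \right)} = \frac{7}{8} - \frac{\left(H + \left(H + H\right)\right) \left(H + 5\right)}{8} = \frac{7}{8} - \frac{\left(H + 2 H\right) \left(5 + H\right)}{8} = \frac{7}{8} - \frac{3 H \left(5 + H\right)}{8}$)
$N = \frac{129085}{78044}$ ($N = \left(-62\right) \left(- \frac{1}{109}\right) + 777 \cdot \frac{1}{716} = \frac{62}{109} + \frac{777}{716} = \frac{129085}{78044} \approx 1.654$)
$Y{\left(I,W \right)} = - \frac{15}{56} + W - \frac{15 I}{8} - \frac{3 I^{2}}{8}$ ($Y{\left(I,W \right)} = - \frac{8}{7} - \left(- \frac{7}{8} - W + \frac{3 I^{2}}{8} + \frac{15 I}{8}\right) = - \frac{15}{56} + W - \frac{15 I}{8} - \frac{3 I^{2}}{8}$)
$Y{\left(-3,-6 \right)} N = \left(- \frac{15}{56} - 6 - - \frac{45}{8} - \frac{3 \left(-3\right)^{2}}{8}\right) \frac{129085}{78044} = \left(- \frac{15}{56} - 6 + \frac{45}{8} - \frac{27}{8}\right) \frac{129085}{78044} = \left(- \frac{225}{56}\right) \frac{129085}{78044} = - \frac{29044125}{4370464}$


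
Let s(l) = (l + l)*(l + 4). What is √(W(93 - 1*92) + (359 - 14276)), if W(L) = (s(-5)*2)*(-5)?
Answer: I*√14017 ≈ 118.39*I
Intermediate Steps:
s(l) = 2*l*(4 + l) (s(l) = (2*l)*(4 + l) = 2*l*(4 + l))
W(L) = -100 (W(L) = ((2*(-5)*(4 - 5))*2)*(-5) = ((2*(-5)*(-1))*2)*(-5) = (10*2)*(-5) = 20*(-5) = -100)
√(W(93 - 1*92) + (359 - 14276)) = √(-100 + (359 - 14276)) = √(-100 - 13917) = √(-14017) = I*√14017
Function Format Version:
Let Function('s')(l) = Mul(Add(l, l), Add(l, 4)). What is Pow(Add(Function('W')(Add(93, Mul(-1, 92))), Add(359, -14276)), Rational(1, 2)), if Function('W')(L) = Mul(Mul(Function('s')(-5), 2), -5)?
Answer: Mul(I, Pow(14017, Rational(1, 2))) ≈ Mul(118.39, I)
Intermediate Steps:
Function('s')(l) = Mul(2, l, Add(4, l)) (Function('s')(l) = Mul(Mul(2, l), Add(4, l)) = Mul(2, l, Add(4, l)))
Function('W')(L) = -100 (Function('W')(L) = Mul(Mul(Mul(2, -5, Add(4, -5)), 2), -5) = Mul(Mul(Mul(2, -5, -1), 2), -5) = Mul(Mul(10, 2), -5) = Mul(20, -5) = -100)
Pow(Add(Function('W')(Add(93, Mul(-1, 92))), Add(359, -14276)), Rational(1, 2)) = Pow(Add(-100, Add(359, -14276)), Rational(1, 2)) = Pow(Add(-100, -13917), Rational(1, 2)) = Pow(-14017, Rational(1, 2)) = Mul(I, Pow(14017, Rational(1, 2)))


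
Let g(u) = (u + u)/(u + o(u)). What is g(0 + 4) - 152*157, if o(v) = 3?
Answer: -167040/7 ≈ -23863.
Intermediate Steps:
g(u) = 2*u/(3 + u) (g(u) = (u + u)/(u + 3) = (2*u)/(3 + u) = 2*u/(3 + u))
g(0 + 4) - 152*157 = 2*(0 + 4)/(3 + (0 + 4)) - 152*157 = 2*4/(3 + 4) - 23864 = 2*4/7 - 23864 = 2*4*(⅐) - 23864 = 8/7 - 23864 = -167040/7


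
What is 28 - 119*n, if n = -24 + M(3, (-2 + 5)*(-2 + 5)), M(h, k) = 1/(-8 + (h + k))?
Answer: 11417/4 ≈ 2854.3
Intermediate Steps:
M(h, k) = 1/(-8 + h + k)
n = -95/4 (n = -24 + 1/(-8 + 3 + (-2 + 5)*(-2 + 5)) = -24 + 1/(-8 + 3 + 3*3) = -24 + 1/(-8 + 3 + 9) = -24 + 1/4 = -24 + ¼ = -95/4 ≈ -23.750)
28 - 119*n = 28 - 119*(-95/4) = 28 + 11305/4 = 11417/4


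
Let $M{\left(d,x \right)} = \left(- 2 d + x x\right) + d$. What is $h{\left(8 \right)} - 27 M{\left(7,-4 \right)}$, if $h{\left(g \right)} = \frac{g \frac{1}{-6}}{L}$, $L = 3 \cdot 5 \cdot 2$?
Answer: $- \frac{10937}{45} \approx -243.04$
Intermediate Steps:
$L = 30$ ($L = 15 \cdot 2 = 30$)
$M{\left(d,x \right)} = x^{2} - d$ ($M{\left(d,x \right)} = \left(- 2 d + x^{2}\right) + d = \left(x^{2} - 2 d\right) + d = x^{2} - d$)
$h{\left(g \right)} = - \frac{g}{180}$ ($h{\left(g \right)} = \frac{g \frac{1}{-6}}{30} = g \left(- \frac{1}{6}\right) \frac{1}{30} = - \frac{g}{6} \cdot \frac{1}{30} = - \frac{g}{180}$)
$h{\left(8 \right)} - 27 M{\left(7,-4 \right)} = \left(- \frac{1}{180}\right) 8 - 27 \left(\left(-4\right)^{2} - 7\right) = - \frac{2}{45} - 27 \left(16 - 7\right) = - \frac{2}{45} - 243 = - \frac{10937}{45}$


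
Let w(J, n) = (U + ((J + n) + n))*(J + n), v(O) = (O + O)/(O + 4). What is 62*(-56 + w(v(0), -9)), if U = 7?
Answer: 2666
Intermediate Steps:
v(O) = 2*O/(4 + O) (v(O) = (2*O)/(4 + O) = 2*O/(4 + O))
w(J, n) = (J + n)*(7 + J + 2*n) (w(J, n) = (7 + ((J + n) + n))*(J + n) = (7 + (J + 2*n))*(J + n) = (7 + J + 2*n)*(J + n) = (J + n)*(7 + J + 2*n))
62*(-56 + w(v(0), -9)) = 62*(-56 + ((2*0/(4 + 0))² + 2*(-9)² + 7*(2*0/(4 + 0)) + 7*(-9) + 3*(2*0/(4 + 0))*(-9))) = 62*(-56 + ((2*0/4)² + 2*81 + 7*(2*0/4) - 63 + 3*(2*0/4)*(-9))) = 62*(-56 + ((2*0*(¼))² + 162 + 7*(2*0*(¼)) - 63 + 3*(2*0*(¼))*(-9))) = 62*(-56 + (0² + 162 + 7*0 - 63 + 3*0*(-9))) = 62*(-56 + (0 + 162 + 0 - 63 + 0)) = 62*(-56 + 99) = 62*43 = 2666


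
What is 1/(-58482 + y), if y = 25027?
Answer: -1/33455 ≈ -2.9891e-5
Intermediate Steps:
1/(-58482 + y) = 1/(-58482 + 25027) = 1/(-33455) = -1/33455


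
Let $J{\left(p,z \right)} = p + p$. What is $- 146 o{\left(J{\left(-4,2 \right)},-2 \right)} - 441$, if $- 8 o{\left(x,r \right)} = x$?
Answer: $-587$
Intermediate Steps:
$J{\left(p,z \right)} = 2 p$
$o{\left(x,r \right)} = - \frac{x}{8}$
$- 146 o{\left(J{\left(-4,2 \right)},-2 \right)} - 441 = - 146 \left(- \frac{2 \left(-4\right)}{8}\right) - 441 = - 146 \left(\left(- \frac{1}{8}\right) \left(-8\right)\right) - 441 = \left(-146\right) 1 - 441 = -146 - 441 = -587$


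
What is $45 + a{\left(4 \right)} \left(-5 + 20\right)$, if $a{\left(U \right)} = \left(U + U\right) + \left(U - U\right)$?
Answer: $165$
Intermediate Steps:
$a{\left(U \right)} = 2 U$ ($a{\left(U \right)} = 2 U + 0 = 2 U$)
$45 + a{\left(4 \right)} \left(-5 + 20\right) = 45 + 2 \cdot 4 \left(-5 + 20\right) = 45 + 8 \cdot 15 = 45 + 120 = 165$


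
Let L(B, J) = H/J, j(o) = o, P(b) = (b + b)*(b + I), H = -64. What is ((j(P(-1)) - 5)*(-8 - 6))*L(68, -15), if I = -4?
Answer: -896/3 ≈ -298.67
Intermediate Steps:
P(b) = 2*b*(-4 + b) (P(b) = (b + b)*(b - 4) = (2*b)*(-4 + b) = 2*b*(-4 + b))
L(B, J) = -64/J
((j(P(-1)) - 5)*(-8 - 6))*L(68, -15) = ((2*(-1)*(-4 - 1) - 5)*(-8 - 6))*(-64/(-15)) = ((2*(-1)*(-5) - 5)*(-14))*(-64*(-1/15)) = ((10 - 5)*(-14))*(64/15) = (5*(-14))*(64/15) = -70*64/15 = -896/3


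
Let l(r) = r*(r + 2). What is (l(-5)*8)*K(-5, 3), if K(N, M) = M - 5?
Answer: -240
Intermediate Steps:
l(r) = r*(2 + r)
K(N, M) = -5 + M
(l(-5)*8)*K(-5, 3) = (-5*(2 - 5)*8)*(-5 + 3) = (-5*(-3)*8)*(-2) = (15*8)*(-2) = 120*(-2) = -240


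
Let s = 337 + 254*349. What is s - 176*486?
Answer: 3447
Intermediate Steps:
s = 88983 (s = 337 + 88646 = 88983)
s - 176*486 = 88983 - 176*486 = 88983 - 85536 = 3447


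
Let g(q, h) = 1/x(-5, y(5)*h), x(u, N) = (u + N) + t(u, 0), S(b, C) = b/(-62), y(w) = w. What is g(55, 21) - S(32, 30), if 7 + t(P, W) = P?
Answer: 1439/2728 ≈ 0.52749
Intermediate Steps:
t(P, W) = -7 + P
S(b, C) = -b/62 (S(b, C) = b*(-1/62) = -b/62)
x(u, N) = -7 + N + 2*u (x(u, N) = (u + N) + (-7 + u) = (N + u) + (-7 + u) = -7 + N + 2*u)
g(q, h) = 1/(-17 + 5*h) (g(q, h) = 1/(-7 + 5*h + 2*(-5)) = 1/(-7 + 5*h - 10) = 1/(-17 + 5*h))
g(55, 21) - S(32, 30) = 1/(-17 + 5*21) - (-1)*32/62 = 1/(-17 + 105) - 1*(-16/31) = 1/88 + 16/31 = 1439/2728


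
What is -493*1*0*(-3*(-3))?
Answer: 0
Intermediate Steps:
-493*1*0*(-3*(-3)) = -0*9 = -493*0 = 0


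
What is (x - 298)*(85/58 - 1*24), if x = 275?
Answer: 30061/58 ≈ 518.29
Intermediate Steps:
(x - 298)*(85/58 - 1*24) = (275 - 298)*(85/58 - 1*24) = -23*(85*(1/58) - 24) = -23*(85/58 - 24) = -23*(-1307/58) = 30061/58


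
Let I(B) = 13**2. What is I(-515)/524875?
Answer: 13/40375 ≈ 0.00032198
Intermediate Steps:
I(B) = 169
I(-515)/524875 = 169/524875 = 169*(1/524875) = 13/40375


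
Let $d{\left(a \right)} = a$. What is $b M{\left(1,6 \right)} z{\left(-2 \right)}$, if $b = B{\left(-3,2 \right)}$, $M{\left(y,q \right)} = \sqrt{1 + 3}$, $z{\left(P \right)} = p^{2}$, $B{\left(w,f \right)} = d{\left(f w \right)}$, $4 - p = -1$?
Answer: $-300$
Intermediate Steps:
$p = 5$ ($p = 4 - -1 = 4 + 1 = 5$)
$B{\left(w,f \right)} = f w$
$z{\left(P \right)} = 25$ ($z{\left(P \right)} = 5^{2} = 25$)
$M{\left(y,q \right)} = 2$ ($M{\left(y,q \right)} = \sqrt{4} = 2$)
$b = -6$ ($b = 2 \left(-3\right) = -6$)
$b M{\left(1,6 \right)} z{\left(-2 \right)} = \left(-6\right) 2 \cdot 25 = \left(-12\right) 25 = -300$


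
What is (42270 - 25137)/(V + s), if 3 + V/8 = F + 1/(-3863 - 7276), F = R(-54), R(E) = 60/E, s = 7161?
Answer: 572533461/238200065 ≈ 2.4036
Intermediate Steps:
F = -10/9 (F = 60/(-54) = 60*(-1/54) = -10/9 ≈ -1.1111)
V = -1099072/33417 (V = -24 + 8*(-10/9 + 1/(-3863 - 7276)) = -24 + 8*(-10/9 + 1/(-11139)) = -24 + 8*(-10/9 - 1/11139) = -24 + 8*(-37133/33417) = -24 - 297064/33417 = -1099072/33417 ≈ -32.890)
(42270 - 25137)/(V + s) = (42270 - 25137)/(-1099072/33417 + 7161) = 17133/(238200065/33417) = 17133*(33417/238200065) = 572533461/238200065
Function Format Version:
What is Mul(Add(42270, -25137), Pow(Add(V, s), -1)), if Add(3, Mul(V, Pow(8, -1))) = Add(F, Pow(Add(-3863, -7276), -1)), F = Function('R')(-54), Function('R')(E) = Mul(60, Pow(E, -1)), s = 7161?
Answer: Rational(572533461, 238200065) ≈ 2.4036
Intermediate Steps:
F = Rational(-10, 9) (F = Mul(60, Pow(-54, -1)) = Mul(60, Rational(-1, 54)) = Rational(-10, 9) ≈ -1.1111)
V = Rational(-1099072, 33417) (V = Add(-24, Mul(8, Add(Rational(-10, 9), Pow(Add(-3863, -7276), -1)))) = Add(-24, Mul(8, Add(Rational(-10, 9), Pow(-11139, -1)))) = Add(-24, Mul(8, Add(Rational(-10, 9), Rational(-1, 11139)))) = Add(-24, Mul(8, Rational(-37133, 33417))) = Add(-24, Rational(-297064, 33417)) = Rational(-1099072, 33417) ≈ -32.890)
Mul(Add(42270, -25137), Pow(Add(V, s), -1)) = Mul(Add(42270, -25137), Pow(Add(Rational(-1099072, 33417), 7161), -1)) = Mul(17133, Pow(Rational(238200065, 33417), -1)) = Mul(17133, Rational(33417, 238200065)) = Rational(572533461, 238200065)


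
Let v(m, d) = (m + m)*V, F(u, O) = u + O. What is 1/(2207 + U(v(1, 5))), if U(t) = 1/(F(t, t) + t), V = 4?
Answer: 24/52969 ≈ 0.00045309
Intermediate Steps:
F(u, O) = O + u
v(m, d) = 8*m (v(m, d) = (m + m)*4 = (2*m)*4 = 8*m)
U(t) = 1/(3*t) (U(t) = 1/((t + t) + t) = 1/(2*t + t) = 1/(3*t))
1/(2207 + U(v(1, 5))) = 1/(2207 + 1/(3*((8*1)))) = 1/(2207 + (1/3)/8) = 1/(2207 + (1/3)*(1/8)) = 1/(2207 + 1/24) = 1/(52969/24) = 24/52969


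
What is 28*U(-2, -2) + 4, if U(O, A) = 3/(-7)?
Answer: -8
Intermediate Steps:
U(O, A) = -3/7 (U(O, A) = 3*(-1/7) = -3/7)
28*U(-2, -2) + 4 = 28*(-3/7) + 4 = -12 + 4 = -8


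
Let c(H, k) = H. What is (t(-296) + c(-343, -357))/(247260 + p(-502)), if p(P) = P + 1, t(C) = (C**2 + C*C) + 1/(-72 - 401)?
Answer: 82722496/116717007 ≈ 0.70874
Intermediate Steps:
t(C) = -1/473 + 2*C**2 (t(C) = (C**2 + C**2) + 1/(-473) = 2*C**2 - 1/473 = -1/473 + 2*C**2)
p(P) = 1 + P
(t(-296) + c(-343, -357))/(247260 + p(-502)) = ((-1/473 + 2*(-296)**2) - 343)/(247260 + (1 - 502)) = ((-1/473 + 2*87616) - 343)/(247260 - 501) = ((-1/473 + 175232) - 343)/246759 = (82884735/473 - 343)*(1/246759) = (82722496/473)*(1/246759) = 82722496/116717007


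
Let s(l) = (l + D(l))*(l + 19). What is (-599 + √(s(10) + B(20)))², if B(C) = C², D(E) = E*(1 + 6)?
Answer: 361521 - 4792*√170 ≈ 2.9904e+5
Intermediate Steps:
D(E) = 7*E (D(E) = E*7 = 7*E)
s(l) = 8*l*(19 + l) (s(l) = (l + 7*l)*(l + 19) = (8*l)*(19 + l) = 8*l*(19 + l))
(-599 + √(s(10) + B(20)))² = (-599 + √(8*10*(19 + 10) + 20²))² = (-599 + √(8*10*29 + 400))² = (-599 + √(2320 + 400))² = (-599 + √2720)² = (-599 + 4*√170)²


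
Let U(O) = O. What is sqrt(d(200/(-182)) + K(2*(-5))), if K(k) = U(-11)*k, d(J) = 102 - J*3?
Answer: 2*sqrt(445718)/91 ≈ 14.673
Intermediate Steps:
d(J) = 102 - 3*J
K(k) = -11*k
sqrt(d(200/(-182)) + K(2*(-5))) = sqrt((102 - 600/(-182)) - 22*(-5)) = sqrt((102 - 600*(-1)/182) - 11*(-10)) = sqrt((102 - 3*(-100/91)) + 110) = sqrt((102 + 300/91) + 110) = sqrt(9582/91 + 110) = sqrt(19592/91) = 2*sqrt(445718)/91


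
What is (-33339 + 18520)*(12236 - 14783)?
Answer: 37743993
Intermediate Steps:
(-33339 + 18520)*(12236 - 14783) = -14819*(-2547) = 37743993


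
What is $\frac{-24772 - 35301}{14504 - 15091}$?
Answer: $\frac{60073}{587} \approx 102.34$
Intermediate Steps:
$\frac{-24772 - 35301}{14504 - 15091} = \frac{-24772 - 35301}{-587} = \left(-60073\right) \left(- \frac{1}{587}\right) = \frac{60073}{587}$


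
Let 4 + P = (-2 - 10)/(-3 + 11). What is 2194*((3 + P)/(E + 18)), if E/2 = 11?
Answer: -1097/8 ≈ -137.13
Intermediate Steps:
E = 22 (E = 2*11 = 22)
P = -11/2 (P = -4 + (-2 - 10)/(-3 + 11) = -4 - 12/8 = -4 - 12*⅛ = -4 - 3/2 = -11/2 ≈ -5.5000)
2194*((3 + P)/(E + 18)) = 2194*((3 - 11/2)/(22 + 18)) = 2194*(-5/2/40) = 2194*(-5/2*1/40) = 2194*(-1/16) = -1097/8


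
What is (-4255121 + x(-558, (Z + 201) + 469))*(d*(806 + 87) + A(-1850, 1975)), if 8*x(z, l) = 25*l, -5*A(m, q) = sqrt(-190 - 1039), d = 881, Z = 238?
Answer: -6690823509611/2 + 8504567*I*sqrt(1229)/10 ≈ -3.3454e+12 + 2.9815e+7*I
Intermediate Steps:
A(m, q) = -I*sqrt(1229)/5 (A(m, q) = -sqrt(-190 - 1039)/5 = -I*sqrt(1229)/5)
x(z, l) = 25*l/8 (x(z, l) = (25*l)/8 = 25*l/8)
(-4255121 + x(-558, (Z + 201) + 469))*(d*(806 + 87) + A(-1850, 1975)) = (-4255121 + 25*((238 + 201) + 469)/8)*(881*(806 + 87) - I*sqrt(1229)/5) = (-4255121 + 25*(439 + 469)/8)*(881*893 - I*sqrt(1229)/5) = (-4255121 + (25/8)*908)*(786733 - I*sqrt(1229)/5) = (-4255121 + 5675/2)*(786733 - I*sqrt(1229)/5) = -8504567*(786733 - I*sqrt(1229)/5)/2 = -6690823509611/2 + 8504567*I*sqrt(1229)/10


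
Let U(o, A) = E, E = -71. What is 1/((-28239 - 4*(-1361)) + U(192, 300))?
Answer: -1/22866 ≈ -4.3733e-5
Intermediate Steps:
U(o, A) = -71
1/((-28239 - 4*(-1361)) + U(192, 300)) = 1/((-28239 - 4*(-1361)) - 71) = 1/((-28239 + 5444) - 71) = 1/(-22795 - 71) = 1/(-22866) = -1/22866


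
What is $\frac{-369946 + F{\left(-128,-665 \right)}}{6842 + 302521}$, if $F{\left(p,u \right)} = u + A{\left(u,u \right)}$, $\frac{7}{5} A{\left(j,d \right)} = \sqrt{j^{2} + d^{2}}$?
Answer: $- \frac{123537}{103121} + \frac{475 \sqrt{2}}{309363} \approx -1.1958$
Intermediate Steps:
$A{\left(j,d \right)} = \frac{5 \sqrt{d^{2} + j^{2}}}{7}$ ($A{\left(j,d \right)} = \frac{5 \sqrt{j^{2} + d^{2}}}{7} = \frac{5 \sqrt{d^{2} + j^{2}}}{7}$)
$F{\left(p,u \right)} = u + \frac{5 \sqrt{2} \sqrt{u^{2}}}{7}$ ($F{\left(p,u \right)} = u + \frac{5 \sqrt{u^{2} + u^{2}}}{7} = u + \frac{5 \sqrt{2 u^{2}}}{7} = u + \frac{5 \sqrt{2} \sqrt{u^{2}}}{7}$)
$\frac{-369946 + F{\left(-128,-665 \right)}}{6842 + 302521} = \frac{-369946 - \left(665 - \frac{5 \sqrt{2} \sqrt{\left(-665\right)^{2}}}{7}\right)}{6842 + 302521} = \frac{-369946 - \left(665 - \frac{5 \sqrt{2} \sqrt{442225}}{7}\right)}{309363} = \left(-369946 - \left(665 - \frac{5}{7} \sqrt{2} \cdot 665\right)\right) \frac{1}{309363} = \left(-369946 - \left(665 - 475 \sqrt{2}\right)\right) \frac{1}{309363} = \left(-370611 + 475 \sqrt{2}\right) \frac{1}{309363} = - \frac{123537}{103121} + \frac{475 \sqrt{2}}{309363}$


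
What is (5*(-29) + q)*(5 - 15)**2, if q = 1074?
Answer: 92900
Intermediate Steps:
(5*(-29) + q)*(5 - 15)**2 = (5*(-29) + 1074)*(5 - 15)**2 = (-145 + 1074)*(-10)**2 = 929*100 = 92900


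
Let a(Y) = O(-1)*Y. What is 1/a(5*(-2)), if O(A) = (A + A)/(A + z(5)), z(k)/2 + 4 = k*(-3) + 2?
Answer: -7/4 ≈ -1.7500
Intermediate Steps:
z(k) = -4 - 6*k (z(k) = -8 + 2*(k*(-3) + 2) = -8 + 2*(-3*k + 2) = -8 + 2*(2 - 3*k) = -8 + (4 - 6*k) = -4 - 6*k)
O(A) = 2*A/(-34 + A) (O(A) = (A + A)/(A + (-4 - 6*5)) = (2*A)/(A + (-4 - 30)) = (2*A)/(A - 34) = (2*A)/(-34 + A) = 2*A/(-34 + A))
a(Y) = 2*Y/35 (a(Y) = (2*(-1)/(-34 - 1))*Y = (2*(-1)/(-35))*Y = (2*(-1)*(-1/35))*Y = 2*Y/35)
1/a(5*(-2)) = 1/(2*(5*(-2))/35) = 1/((2/35)*(-10)) = 1/(-4/7) = -7/4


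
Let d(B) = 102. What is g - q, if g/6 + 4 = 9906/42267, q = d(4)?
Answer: -1755402/14089 ≈ -124.59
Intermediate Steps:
q = 102
g = -318324/14089 (g = -24 + 6*(9906/42267) = -24 + 6*(9906*(1/42267)) = -24 + 6*(3302/14089) = -24 + 19812/14089 = -318324/14089 ≈ -22.594)
g - q = -318324/14089 - 1*102 = -318324/14089 - 102 = -1755402/14089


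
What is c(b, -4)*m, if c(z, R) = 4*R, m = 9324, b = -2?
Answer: -149184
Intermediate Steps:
c(b, -4)*m = (4*(-4))*9324 = -16*9324 = -149184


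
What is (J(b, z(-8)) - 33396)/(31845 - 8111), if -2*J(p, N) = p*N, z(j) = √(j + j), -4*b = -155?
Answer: -16698/11867 - 155*I/47468 ≈ -1.4071 - 0.0032654*I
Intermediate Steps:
b = 155/4 (b = -¼*(-155) = 155/4 ≈ 38.750)
z(j) = √2*√j (z(j) = √(2*j) = √2*√j)
J(p, N) = -N*p/2 (J(p, N) = -p*N/2 = -N*p/2)
(J(b, z(-8)) - 33396)/(31845 - 8111) = (-½*√2*√(-8)*155/4 - 33396)/(31845 - 8111) = (-½*√2*(2*I*√2)*155/4 - 33396)/23734 = (-½*4*I*155/4 - 33396)*(1/23734) = (-155*I/2 - 33396)*(1/23734) = (-33396 - 155*I/2)*(1/23734) = -16698/11867 - 155*I/47468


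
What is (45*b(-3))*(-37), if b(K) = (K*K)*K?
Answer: 44955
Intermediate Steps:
b(K) = K³ (b(K) = K²*K = K³)
(45*b(-3))*(-37) = (45*(-3)³)*(-37) = (45*(-27))*(-37) = -1215*(-37) = 44955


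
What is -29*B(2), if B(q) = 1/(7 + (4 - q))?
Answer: -29/9 ≈ -3.2222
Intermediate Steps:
B(q) = 1/(11 - q)
-29*B(2) = -(-29)/(-11 + 2) = -(-29)/(-9) = -(-29)*(-1)/9 = -29*1/9 = -29/9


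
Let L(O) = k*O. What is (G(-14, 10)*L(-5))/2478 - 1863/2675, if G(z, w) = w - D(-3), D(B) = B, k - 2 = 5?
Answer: -833377/946950 ≈ -0.88006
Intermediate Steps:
k = 7 (k = 2 + 5 = 7)
G(z, w) = 3 + w (G(z, w) = w - 1*(-3) = w + 3 = 3 + w)
L(O) = 7*O
(G(-14, 10)*L(-5))/2478 - 1863/2675 = ((3 + 10)*(7*(-5)))/2478 - 1863/2675 = (13*(-35))*(1/2478) - 1863*1/2675 = -455*1/2478 - 1863/2675 = -65/354 - 1863/2675 = -833377/946950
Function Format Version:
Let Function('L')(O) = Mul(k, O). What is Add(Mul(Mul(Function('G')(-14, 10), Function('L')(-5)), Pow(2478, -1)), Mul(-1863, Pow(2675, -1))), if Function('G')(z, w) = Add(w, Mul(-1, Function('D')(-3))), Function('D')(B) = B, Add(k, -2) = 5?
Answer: Rational(-833377, 946950) ≈ -0.88006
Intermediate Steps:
k = 7 (k = Add(2, 5) = 7)
Function('G')(z, w) = Add(3, w) (Function('G')(z, w) = Add(w, Mul(-1, -3)) = Add(w, 3) = Add(3, w))
Function('L')(O) = Mul(7, O)
Add(Mul(Mul(Function('G')(-14, 10), Function('L')(-5)), Pow(2478, -1)), Mul(-1863, Pow(2675, -1))) = Add(Mul(Mul(Add(3, 10), Mul(7, -5)), Pow(2478, -1)), Mul(-1863, Pow(2675, -1))) = Add(Mul(Mul(13, -35), Rational(1, 2478)), Mul(-1863, Rational(1, 2675))) = Add(Mul(-455, Rational(1, 2478)), Rational(-1863, 2675)) = Add(Rational(-65, 354), Rational(-1863, 2675)) = Rational(-833377, 946950)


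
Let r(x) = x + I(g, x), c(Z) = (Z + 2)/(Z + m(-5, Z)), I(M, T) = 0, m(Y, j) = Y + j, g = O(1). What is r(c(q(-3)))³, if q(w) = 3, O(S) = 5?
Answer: 125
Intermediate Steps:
g = 5
c(Z) = (2 + Z)/(-5 + 2*Z) (c(Z) = (Z + 2)/(Z + (-5 + Z)) = (2 + Z)/(-5 + 2*Z))
r(x) = x (r(x) = x + 0 = x)
r(c(q(-3)))³ = ((2 + 3)/(-5 + 2*3))³ = (5/(-5 + 6))³ = (5/1)³ = (1*5)³ = 5³ = 125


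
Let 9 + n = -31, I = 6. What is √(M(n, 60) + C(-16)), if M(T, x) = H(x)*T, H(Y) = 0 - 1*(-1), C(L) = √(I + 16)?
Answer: √(-40 + √22) ≈ 5.9422*I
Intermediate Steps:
C(L) = √22 (C(L) = √(6 + 16) = √22)
H(Y) = 1 (H(Y) = 0 + 1 = 1)
n = -40 (n = -9 - 31 = -40)
M(T, x) = T (M(T, x) = 1*T = T)
√(M(n, 60) + C(-16)) = √(-40 + √22)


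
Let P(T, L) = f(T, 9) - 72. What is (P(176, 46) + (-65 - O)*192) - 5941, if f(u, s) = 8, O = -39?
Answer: -10997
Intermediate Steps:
P(T, L) = -64 (P(T, L) = 8 - 72 = -64)
(P(176, 46) + (-65 - O)*192) - 5941 = (-64 + (-65 - 1*(-39))*192) - 5941 = (-64 + (-65 + 39)*192) - 5941 = (-64 - 26*192) - 5941 = (-64 - 4992) - 5941 = -5056 - 5941 = -10997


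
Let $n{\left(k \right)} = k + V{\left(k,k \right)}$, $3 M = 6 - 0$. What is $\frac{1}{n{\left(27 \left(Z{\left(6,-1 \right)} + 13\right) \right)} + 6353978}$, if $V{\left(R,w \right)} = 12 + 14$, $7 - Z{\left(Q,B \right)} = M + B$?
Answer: $\frac{1}{6354517} \approx 1.5737 \cdot 10^{-7}$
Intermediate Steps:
$M = 2$ ($M = \frac{6 - 0}{3} = \frac{6 + 0}{3} = \frac{1}{3} \cdot 6 = 2$)
$Z{\left(Q,B \right)} = 5 - B$ ($Z{\left(Q,B \right)} = 7 - \left(2 + B\right) = 5 - B$)
$V{\left(R,w \right)} = 26$
$n{\left(k \right)} = 26 + k$ ($n{\left(k \right)} = k + 26 = 26 + k$)
$\frac{1}{n{\left(27 \left(Z{\left(6,-1 \right)} + 13\right) \right)} + 6353978} = \frac{1}{\left(26 + 27 \left(\left(5 - -1\right) + 13\right)\right) + 6353978} = \frac{1}{\left(26 + 27 \left(\left(5 + 1\right) + 13\right)\right) + 6353978} = \frac{1}{\left(26 + 27 \left(6 + 13\right)\right) + 6353978} = \frac{1}{\left(26 + 27 \cdot 19\right) + 6353978} = \frac{1}{\left(26 + 513\right) + 6353978} = \frac{1}{539 + 6353978} = \frac{1}{6354517}$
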